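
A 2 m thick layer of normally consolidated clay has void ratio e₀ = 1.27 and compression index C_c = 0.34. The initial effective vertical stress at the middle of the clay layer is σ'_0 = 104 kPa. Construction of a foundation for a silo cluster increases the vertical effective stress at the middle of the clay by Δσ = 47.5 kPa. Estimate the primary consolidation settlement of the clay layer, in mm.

Final effective stress: σ'_f = σ'_0 + Δσ = 104 + 47.5 = 151.5 kPa.
Normally consolidated clay, so the full stress increment lies on the virgin compression line:
S_c = C_c·H/(1+e₀)·log₁₀(σ'_f/σ'_0) = 0.34×2/(1+1.27)×log₁₀(151.5/104)
    = 0.29956 × 0.16338 = 0.04894 m

S_c ≈ 48.9 mm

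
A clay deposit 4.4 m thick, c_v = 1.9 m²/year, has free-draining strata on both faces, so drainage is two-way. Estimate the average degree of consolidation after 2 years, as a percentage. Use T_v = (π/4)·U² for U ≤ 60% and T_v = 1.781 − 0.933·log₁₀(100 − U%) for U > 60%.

U ≈ 88.3 %

Drainage path length: H_d = H/2 = 2.2 m (double drainage).
T_v = c_v·t/H_d² = 1.9×2/2.2² = 0.78512.
T_v = 0.78512 corresponds to the U > 60% branch:
U = 1 − 10^((1.781 − T_v)/0.933)/100 = 0.8832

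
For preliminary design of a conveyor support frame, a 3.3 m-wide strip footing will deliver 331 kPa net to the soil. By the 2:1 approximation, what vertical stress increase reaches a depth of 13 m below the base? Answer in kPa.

Δσ_z ≈ 67 kPa

By the 2:1 method the load spreads at 1 horizontal : 2 vertical, so at depth z the loaded area has grown by z in each plan dimension:
Δσ = qB/(B+z) = 331×3.3/(3.3+13) = 67.012 kPa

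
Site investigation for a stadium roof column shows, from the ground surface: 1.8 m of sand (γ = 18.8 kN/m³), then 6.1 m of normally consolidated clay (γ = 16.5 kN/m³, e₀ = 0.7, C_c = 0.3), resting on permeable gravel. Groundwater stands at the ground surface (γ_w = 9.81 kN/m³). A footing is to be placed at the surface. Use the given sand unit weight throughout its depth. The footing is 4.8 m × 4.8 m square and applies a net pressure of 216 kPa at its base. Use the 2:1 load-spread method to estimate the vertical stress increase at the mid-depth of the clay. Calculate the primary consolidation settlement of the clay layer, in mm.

Mid-depth of clay below the ground surface: z = 1.8 + 6.1/2 = 4.85 m.
Total vertical stress at mid-clay: σ_v = 18.8×1.8 + 16.5×3.05 = 84.165 kPa.
Pore pressure: u = 9.81×(4.85 − 0) = 47.578 kPa.
Initial effective stress: σ'_0 = σ_v − u = 84.165 − 47.578 = 36.587 kPa.
Stress increase at mid-clay by the 2:1 spreading method:
Δσ = qBL/((B+z)(L+z)) = 216×4.8×4.8/((4.8+4.85)(4.8+4.85)) = 53.442 kPa
Final effective stress: σ'_f = σ'_0 + Δσ = 36.587 + 53.442 = 90.029 kPa.
Normally consolidated clay, so the full stress increment lies on the virgin compression line:
S_c = C_c·H/(1+e₀)·log₁₀(σ'_f/σ'_0) = 0.3×6.1/(1+0.7)×log₁₀(90.029/36.587)
    = 1.0765 × 0.39106 = 0.421 m

S_c ≈ 421 mm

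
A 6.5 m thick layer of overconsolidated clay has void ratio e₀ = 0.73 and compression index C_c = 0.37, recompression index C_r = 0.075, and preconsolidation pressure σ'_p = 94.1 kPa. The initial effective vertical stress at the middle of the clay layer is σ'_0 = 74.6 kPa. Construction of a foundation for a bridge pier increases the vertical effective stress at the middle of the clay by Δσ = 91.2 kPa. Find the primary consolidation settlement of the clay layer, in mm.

Final effective stress: σ'_f = 74.6 + 91.2 = 165.8 kPa.
σ'_f = 165.8 > σ'_p = 94.1 kPa, so the stress path crosses the preconsolidation pressure — recompression up to σ'_p, then virgin compression beyond:
S_c = H/(1+e₀)·[C_r·log₁₀(σ'_p/σ'_0) + C_c·log₁₀(σ'_f/σ'_p)]
    = 6.5/1.73 × [0.075×log₁₀(94.1/74.6) + 0.37×log₁₀(165.8/94.1)]
    = 3.7572 × [0.0075638 + 0.091018] = 0.3704 m

S_c ≈ 370 mm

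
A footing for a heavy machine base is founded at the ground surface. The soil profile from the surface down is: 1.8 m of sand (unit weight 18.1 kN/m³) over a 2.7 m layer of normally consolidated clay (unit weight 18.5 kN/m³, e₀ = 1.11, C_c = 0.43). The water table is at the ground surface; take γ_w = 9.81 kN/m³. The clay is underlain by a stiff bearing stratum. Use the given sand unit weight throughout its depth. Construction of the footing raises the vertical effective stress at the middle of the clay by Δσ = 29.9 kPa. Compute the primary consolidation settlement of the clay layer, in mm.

Mid-depth of clay below the ground surface: z = 1.8 + 2.7/2 = 3.15 m.
Total vertical stress at mid-clay: σ_v = 18.1×1.8 + 18.5×1.35 = 57.555 kPa.
Pore pressure: u = 9.81×(3.15 − 0) = 30.902 kPa.
Initial effective stress: σ'_0 = σ_v − u = 57.555 − 30.902 = 26.653 kPa.
Final effective stress: σ'_f = σ'_0 + Δσ = 26.653 + 29.9 = 56.553 kPa.
Normally consolidated clay, so the full stress increment lies on the virgin compression line:
S_c = C_c·H/(1+e₀)·log₁₀(σ'_f/σ'_0) = 0.43×2.7/(1+1.11)×log₁₀(56.553/26.653)
    = 0.55024 × 0.32671 = 0.1798 m

S_c ≈ 180 mm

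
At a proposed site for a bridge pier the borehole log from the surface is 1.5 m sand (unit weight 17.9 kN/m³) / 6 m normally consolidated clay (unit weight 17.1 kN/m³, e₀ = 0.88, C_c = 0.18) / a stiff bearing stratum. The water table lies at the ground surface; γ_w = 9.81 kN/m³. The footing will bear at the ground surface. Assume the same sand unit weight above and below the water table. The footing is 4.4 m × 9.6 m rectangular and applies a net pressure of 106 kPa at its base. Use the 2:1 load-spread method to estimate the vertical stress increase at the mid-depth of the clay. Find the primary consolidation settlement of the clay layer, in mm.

S_c ≈ 179 mm

Mid-depth of clay below the ground surface: z = 1.5 + 6/2 = 4.5 m.
Total vertical stress at mid-clay: σ_v = 17.9×1.5 + 17.1×3 = 78.15 kPa.
Pore pressure: u = 9.81×(4.5 − 0) = 44.145 kPa.
Initial effective stress: σ'_0 = σ_v − u = 78.15 − 44.145 = 34.005 kPa.
Stress increase at mid-clay by the 2:1 spreading method:
Δσ = qBL/((B+z)(L+z)) = 106×4.4×9.6/((4.4+4.5)(9.6+4.5)) = 35.68 kPa
Final effective stress: σ'_f = σ'_0 + Δσ = 34.005 + 35.68 = 69.685 kPa.
Normally consolidated clay, so the full stress increment lies on the virgin compression line:
S_c = C_c·H/(1+e₀)·log₁₀(σ'_f/σ'_0) = 0.18×6/(1+0.88)×log₁₀(69.685/34.005)
    = 0.57447 × 0.3116 = 0.179 m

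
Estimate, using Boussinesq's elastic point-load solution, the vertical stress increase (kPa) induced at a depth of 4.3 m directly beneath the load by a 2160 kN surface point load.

Boussinesq vertical stress below a point load on an elastic half-space:
Δσ_z = 3P/(2πz²) · [1 + (r/z)²]^(−5/2)
r/z = 0/4.3 = 0; [1+(r/z)²]^(−5/2) = 1.
Δσ_z = 3×2160/(2π×4.3²) × 1 = 55.777 × 1 = 55.78 kPa

Δσ_z ≈ 55.8 kPa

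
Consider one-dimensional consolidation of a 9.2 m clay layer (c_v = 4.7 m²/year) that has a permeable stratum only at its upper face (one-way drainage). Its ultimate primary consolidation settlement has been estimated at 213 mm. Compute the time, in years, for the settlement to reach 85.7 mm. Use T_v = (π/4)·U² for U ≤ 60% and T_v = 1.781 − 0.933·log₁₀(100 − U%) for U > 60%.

t ≈ 2.29 years

Drainage path length: H_d = H = 9.2 m (single drainage).
U = S(t)/S_ult = 85.7/213 = 0.4023.
U ≤ 60%: T_v = (π/4)·U² = (π/4)×0.40235² = 0.12714.
t = T_v·H_d²/c_v = 0.12714×9.2²/4.7 = 2.29 years.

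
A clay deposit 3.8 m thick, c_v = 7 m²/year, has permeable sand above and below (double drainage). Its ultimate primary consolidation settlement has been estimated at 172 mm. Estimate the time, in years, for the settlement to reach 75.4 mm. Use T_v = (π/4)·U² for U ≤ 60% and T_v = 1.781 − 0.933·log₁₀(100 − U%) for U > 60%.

t ≈ 0.0778 years

Drainage path length: H_d = H/2 = 1.9 m (double drainage).
U = S(t)/S_ult = 75.4/172 = 0.4384.
U ≤ 60%: T_v = (π/4)·U² = (π/4)×0.43837² = 0.15093.
t = T_v·H_d²/c_v = 0.15093×1.9²/7 = 0.07784 years.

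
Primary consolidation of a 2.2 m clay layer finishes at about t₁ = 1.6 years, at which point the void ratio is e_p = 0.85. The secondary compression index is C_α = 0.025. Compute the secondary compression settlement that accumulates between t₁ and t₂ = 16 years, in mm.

S_s ≈ 29.7 mm

Secondary compression: S_s = C_α·H/(1+e_p)·log₁₀(t₂/t₁)
S_s = 0.025×2.2/(1+0.85)×log₁₀(16/1.6)
    = 0.02973 × 1 = 0.02973 m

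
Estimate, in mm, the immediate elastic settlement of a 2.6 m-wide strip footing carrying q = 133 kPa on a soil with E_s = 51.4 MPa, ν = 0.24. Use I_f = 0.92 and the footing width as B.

S_e ≈ 5.83 mm

Immediate (elastic) settlement: S_e = q·B·(1−ν²)/E_s · I_f.
E_s = 51.4 MPa = 51400 kPa.
S_e = 133 × 2.6 × (1 − 0.24²) / 51400 × 0.92
    = 133 × 2.6 × 0.9424 / 51400 × 0.92
    = 0.005833 m = 5.833 mm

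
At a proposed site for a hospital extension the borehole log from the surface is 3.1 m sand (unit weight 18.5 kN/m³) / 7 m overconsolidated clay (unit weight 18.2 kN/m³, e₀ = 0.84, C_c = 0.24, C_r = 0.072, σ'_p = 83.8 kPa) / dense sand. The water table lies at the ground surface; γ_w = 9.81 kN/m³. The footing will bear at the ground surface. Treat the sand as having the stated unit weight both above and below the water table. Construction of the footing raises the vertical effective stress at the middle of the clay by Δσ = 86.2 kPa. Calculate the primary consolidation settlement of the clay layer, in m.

S_c ≈ 0.258 m

Mid-depth of clay below the ground surface: z = 3.1 + 7/2 = 6.6 m.
Total vertical stress at mid-clay: σ_v = 18.5×3.1 + 18.2×3.5 = 121.05 kPa.
Pore pressure: u = 9.81×(6.6 − 0) = 64.746 kPa.
Initial effective stress: σ'_0 = σ_v − u = 121.05 − 64.746 = 56.304 kPa.
Final effective stress: σ'_f = 56.304 + 86.2 = 142.5 kPa.
σ'_f = 142.5 > σ'_p = 83.8 kPa, so the stress path crosses the preconsolidation pressure — recompression up to σ'_p, then virgin compression beyond:
S_c = H/(1+e₀)·[C_r·log₁₀(σ'_p/σ'_0) + C_c·log₁₀(σ'_f/σ'_p)]
    = 7/1.84 × [0.072×log₁₀(83.8/56.304) + 0.24×log₁₀(142.5/83.8)]
    = 3.8043 × [0.012435 + 0.055337] = 0.2578 m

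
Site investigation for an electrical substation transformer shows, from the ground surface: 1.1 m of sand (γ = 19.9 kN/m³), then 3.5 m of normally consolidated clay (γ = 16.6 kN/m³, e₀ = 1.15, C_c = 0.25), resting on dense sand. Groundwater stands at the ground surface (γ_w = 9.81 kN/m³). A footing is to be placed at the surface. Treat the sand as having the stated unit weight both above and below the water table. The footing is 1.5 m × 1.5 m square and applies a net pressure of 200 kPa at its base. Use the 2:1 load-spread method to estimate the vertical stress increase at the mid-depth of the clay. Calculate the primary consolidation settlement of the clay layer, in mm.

Mid-depth of clay below the ground surface: z = 1.1 + 3.5/2 = 2.85 m.
Total vertical stress at mid-clay: σ_v = 19.9×1.1 + 16.6×1.75 = 50.94 kPa.
Pore pressure: u = 9.81×(2.85 − 0) = 27.959 kPa.
Initial effective stress: σ'_0 = σ_v − u = 50.94 − 27.959 = 22.981 kPa.
Stress increase at mid-clay by the 2:1 spreading method:
Δσ = qBL/((B+z)(L+z)) = 200×1.5×1.5/((1.5+2.85)(1.5+2.85)) = 23.781 kPa
Final effective stress: σ'_f = σ'_0 + Δσ = 22.981 + 23.781 = 46.762 kPa.
Normally consolidated clay, so the full stress increment lies on the virgin compression line:
S_c = C_c·H/(1+e₀)·log₁₀(σ'_f/σ'_0) = 0.25×3.5/(1+1.15)×log₁₀(46.762/22.981)
    = 0.40698 × 0.30852 = 0.1256 m

S_c ≈ 126 mm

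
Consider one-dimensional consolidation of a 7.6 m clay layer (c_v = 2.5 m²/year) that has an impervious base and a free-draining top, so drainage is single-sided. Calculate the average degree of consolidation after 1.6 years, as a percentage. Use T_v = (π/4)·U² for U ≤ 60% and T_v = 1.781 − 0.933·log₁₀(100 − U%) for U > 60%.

Drainage path length: H_d = H = 7.6 m (single drainage).
T_v = c_v·t/H_d² = 2.5×1.6/7.6² = 0.069252.
T_v = 0.069252 corresponds to the U ≤ 60% branch:
U = √(4T_v/π) = 0.2969

U ≈ 29.7 %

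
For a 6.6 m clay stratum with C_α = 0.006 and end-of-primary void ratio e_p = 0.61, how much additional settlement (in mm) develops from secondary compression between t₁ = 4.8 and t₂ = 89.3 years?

Secondary compression: S_s = C_α·H/(1+e_p)·log₁₀(t₂/t₁)
S_s = 0.006×6.6/(1+0.61)×log₁₀(89.3/4.8)
    = 0.0246 × 1.27 = 0.03123 m

S_s ≈ 31.2 mm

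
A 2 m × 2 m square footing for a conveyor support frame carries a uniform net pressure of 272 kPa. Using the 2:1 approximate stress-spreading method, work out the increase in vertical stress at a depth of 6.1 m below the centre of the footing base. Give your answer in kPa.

By the 2:1 method the load spreads at 1 horizontal : 2 vertical, so at depth z the loaded area has grown by z in each plan dimension:
Δσ = qBL/((B+z)(L+z)) = 272×2×2/((2+6.1)(2+6.1)) = 16.583 kPa

Δσ_z ≈ 16.6 kPa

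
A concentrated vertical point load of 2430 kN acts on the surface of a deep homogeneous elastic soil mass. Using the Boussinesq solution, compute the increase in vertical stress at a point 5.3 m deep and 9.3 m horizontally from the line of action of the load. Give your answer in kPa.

Δσ_z ≈ 1.23 kPa

Boussinesq vertical stress below a point load on an elastic half-space:
Δσ_z = 3P/(2πz²) · [1 + (r/z)²]^(−5/2)
r/z = 9.3/5.3 = 1.7547; [1+(r/z)²]^(−5/2) = 0.029758.
Δσ_z = 3×2430/(2π×5.3²) × 0.029758 = 41.304 × 0.029758 = 1.229 kPa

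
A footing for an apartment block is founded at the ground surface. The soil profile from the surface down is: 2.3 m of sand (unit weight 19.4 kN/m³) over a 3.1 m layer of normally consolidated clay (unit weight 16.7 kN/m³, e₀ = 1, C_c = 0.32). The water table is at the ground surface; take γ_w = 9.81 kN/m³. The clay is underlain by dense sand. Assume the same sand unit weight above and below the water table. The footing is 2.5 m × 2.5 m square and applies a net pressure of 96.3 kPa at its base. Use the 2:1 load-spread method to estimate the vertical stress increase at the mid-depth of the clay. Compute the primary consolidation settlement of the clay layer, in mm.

S_c ≈ 80.9 mm

Mid-depth of clay below the ground surface: z = 2.3 + 3.1/2 = 3.85 m.
Total vertical stress at mid-clay: σ_v = 19.4×2.3 + 16.7×1.55 = 70.505 kPa.
Pore pressure: u = 9.81×(3.85 − 0) = 37.769 kPa.
Initial effective stress: σ'_0 = σ_v − u = 70.505 − 37.769 = 32.736 kPa.
Stress increase at mid-clay by the 2:1 spreading method:
Δσ = qBL/((B+z)(L+z)) = 96.3×2.5×2.5/((2.5+3.85)(2.5+3.85)) = 14.927 kPa
Final effective stress: σ'_f = σ'_0 + Δσ = 32.736 + 14.927 = 47.663 kPa.
Normally consolidated clay, so the full stress increment lies on the virgin compression line:
S_c = C_c·H/(1+e₀)·log₁₀(σ'_f/σ'_0) = 0.32×3.1/(1+1)×log₁₀(47.663/32.736)
    = 0.496 × 0.16316 = 0.08093 m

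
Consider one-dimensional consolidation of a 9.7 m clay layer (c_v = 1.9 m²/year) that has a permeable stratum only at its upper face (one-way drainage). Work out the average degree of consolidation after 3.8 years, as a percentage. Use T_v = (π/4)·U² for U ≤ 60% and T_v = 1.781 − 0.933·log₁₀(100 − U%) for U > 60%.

Drainage path length: H_d = H = 9.7 m (single drainage).
T_v = c_v·t/H_d² = 1.9×3.8/9.7² = 0.076735.
T_v = 0.076735 corresponds to the U ≤ 60% branch:
U = √(4T_v/π) = 0.3126

U ≈ 31.3 %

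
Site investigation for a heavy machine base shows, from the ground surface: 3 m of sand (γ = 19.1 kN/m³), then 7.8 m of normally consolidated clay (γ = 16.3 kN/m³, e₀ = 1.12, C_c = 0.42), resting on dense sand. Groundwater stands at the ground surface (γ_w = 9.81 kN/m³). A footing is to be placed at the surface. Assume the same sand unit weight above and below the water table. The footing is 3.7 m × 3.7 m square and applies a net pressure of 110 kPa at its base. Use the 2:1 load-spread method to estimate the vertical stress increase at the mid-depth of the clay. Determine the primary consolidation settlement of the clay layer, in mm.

Mid-depth of clay below the ground surface: z = 3 + 7.8/2 = 6.9 m.
Total vertical stress at mid-clay: σ_v = 19.1×3 + 16.3×3.9 = 120.87 kPa.
Pore pressure: u = 9.81×(6.9 − 0) = 67.689 kPa.
Initial effective stress: σ'_0 = σ_v − u = 120.87 − 67.689 = 53.181 kPa.
Stress increase at mid-clay by the 2:1 spreading method:
Δσ = qBL/((B+z)(L+z)) = 110×3.7×3.7/((3.7+6.9)(3.7+6.9)) = 13.402 kPa
Final effective stress: σ'_f = σ'_0 + Δσ = 53.181 + 13.402 = 66.583 kPa.
Normally consolidated clay, so the full stress increment lies on the virgin compression line:
S_c = C_c·H/(1+e₀)·log₁₀(σ'_f/σ'_0) = 0.42×7.8/(1+1.12)×log₁₀(66.583/53.181)
    = 1.5453 × 0.097607 = 0.1508 m

S_c ≈ 151 mm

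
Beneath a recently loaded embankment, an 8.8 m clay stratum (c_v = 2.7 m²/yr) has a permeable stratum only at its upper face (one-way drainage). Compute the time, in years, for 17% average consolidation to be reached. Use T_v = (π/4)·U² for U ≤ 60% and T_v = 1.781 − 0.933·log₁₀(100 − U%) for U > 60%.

Drainage path length: H_d = H = 8.8 m (single drainage).
U ≤ 60%: T_v = (π/4)·U² = (π/4)×0.17² = 0.022698.
t = T_v·H_d²/c_v = 0.022698×8.8²/2.7 = 0.651 years.

t ≈ 0.651 years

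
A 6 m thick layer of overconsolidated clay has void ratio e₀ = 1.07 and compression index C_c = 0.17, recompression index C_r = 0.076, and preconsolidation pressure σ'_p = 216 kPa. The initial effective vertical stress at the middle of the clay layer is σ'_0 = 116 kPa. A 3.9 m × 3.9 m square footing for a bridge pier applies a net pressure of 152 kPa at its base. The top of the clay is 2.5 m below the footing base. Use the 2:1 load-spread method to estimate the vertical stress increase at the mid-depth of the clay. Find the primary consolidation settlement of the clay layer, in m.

Mid-depth of clay below the footing base: z = 2.5 + 6/2 = 5.5 m.
Stress increase at mid-clay by the 2:1 spreading method:
Δσ = qBL/((B+z)(L+z)) = 152×3.9×3.9/((3.9+5.5)(3.9+5.5)) = 26.165 kPa
Final effective stress: σ'_f = 116 + 26.165 = 142.16 kPa.
σ'_f = 142.16 ≤ σ'_p = 216 kPa, so the clay remains overconsolidated and only the recompression index applies:
S_c = C_r·H/(1+e₀)·log₁₀(σ'_f/σ'_0) = 0.076×6/2.07×log₁₀(142.16/116)
    = 0.22029 × 0.088319 = 0.01946 m

S_c ≈ 0.0195 m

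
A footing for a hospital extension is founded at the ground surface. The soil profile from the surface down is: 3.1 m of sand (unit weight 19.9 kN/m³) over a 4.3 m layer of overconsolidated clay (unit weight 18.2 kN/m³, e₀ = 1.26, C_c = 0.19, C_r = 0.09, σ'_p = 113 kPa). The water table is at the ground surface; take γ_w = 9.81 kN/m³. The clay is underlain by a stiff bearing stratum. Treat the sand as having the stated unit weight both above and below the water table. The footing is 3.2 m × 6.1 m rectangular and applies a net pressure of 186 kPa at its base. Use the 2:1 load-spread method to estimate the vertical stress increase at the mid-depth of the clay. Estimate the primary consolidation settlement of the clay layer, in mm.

Mid-depth of clay below the ground surface: z = 3.1 + 4.3/2 = 5.25 m.
Total vertical stress at mid-clay: σ_v = 19.9×3.1 + 18.2×2.15 = 100.82 kPa.
Pore pressure: u = 9.81×(5.25 − 0) = 51.503 kPa.
Initial effective stress: σ'_0 = σ_v − u = 100.82 − 51.503 = 49.317 kPa.
Stress increase at mid-clay by the 2:1 spreading method:
Δσ = qBL/((B+z)(L+z)) = 186×3.2×6.1/((3.2+5.25)(6.1+5.25)) = 37.856 kPa
Final effective stress: σ'_f = 49.317 + 37.856 = 87.173 kPa.
σ'_f = 87.173 ≤ σ'_p = 113 kPa, so the clay remains overconsolidated and only the recompression index applies:
S_c = C_r·H/(1+e₀)·log₁₀(σ'_f/σ'_0) = 0.09×4.3/2.26×log₁₀(87.173/49.317)
    = 0.17124 × 0.24739 = 0.04236 m

S_c ≈ 42.4 mm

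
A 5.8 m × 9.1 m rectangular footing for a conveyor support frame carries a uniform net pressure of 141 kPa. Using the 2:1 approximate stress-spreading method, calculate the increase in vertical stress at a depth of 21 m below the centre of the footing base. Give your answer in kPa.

Δσ_z ≈ 9.23 kPa

By the 2:1 method the load spreads at 1 horizontal : 2 vertical, so at depth z the loaded area has grown by z in each plan dimension:
Δσ = qBL/((B+z)(L+z)) = 141×5.8×9.1/((5.8+21)(9.1+21)) = 9.2254 kPa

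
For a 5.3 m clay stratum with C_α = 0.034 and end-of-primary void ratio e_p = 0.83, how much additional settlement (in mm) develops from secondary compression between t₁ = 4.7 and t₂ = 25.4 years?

Secondary compression: S_s = C_α·H/(1+e_p)·log₁₀(t₂/t₁)
S_s = 0.034×5.3/(1+0.83)×log₁₀(25.4/4.7)
    = 0.09847 × 0.7327 = 0.07215 m

S_s ≈ 72.2 mm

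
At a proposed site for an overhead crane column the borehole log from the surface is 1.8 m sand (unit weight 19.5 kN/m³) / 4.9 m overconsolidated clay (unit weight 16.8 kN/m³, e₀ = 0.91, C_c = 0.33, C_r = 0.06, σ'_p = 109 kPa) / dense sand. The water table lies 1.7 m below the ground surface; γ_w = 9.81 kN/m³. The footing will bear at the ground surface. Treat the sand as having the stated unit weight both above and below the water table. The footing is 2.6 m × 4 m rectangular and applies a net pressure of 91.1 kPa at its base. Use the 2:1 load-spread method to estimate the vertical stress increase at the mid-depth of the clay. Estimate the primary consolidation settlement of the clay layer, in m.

S_c ≈ 0.0189 m

Mid-depth of clay below the ground surface: z = 1.8 + 4.9/2 = 4.25 m.
Total vertical stress at mid-clay: σ_v = 19.5×1.8 + 16.8×2.45 = 76.26 kPa.
Pore pressure: u = 9.81×(4.25 − 1.7) = 25.015 kPa.
Initial effective stress: σ'_0 = σ_v − u = 76.26 − 25.015 = 51.245 kPa.
Stress increase at mid-clay by the 2:1 spreading method:
Δσ = qBL/((B+z)(L+z)) = 91.1×2.6×4/((2.6+4.25)(4+4.25)) = 16.765 kPa
Final effective stress: σ'_f = 51.245 + 16.765 = 68.01 kPa.
σ'_f = 68.01 ≤ σ'_p = 109 kPa, so the clay remains overconsolidated and only the recompression index applies:
S_c = C_r·H/(1+e₀)·log₁₀(σ'_f/σ'_0) = 0.06×4.9/1.91×log₁₀(68.01/51.245)
    = 0.15392 × 0.12292 = 0.01892 m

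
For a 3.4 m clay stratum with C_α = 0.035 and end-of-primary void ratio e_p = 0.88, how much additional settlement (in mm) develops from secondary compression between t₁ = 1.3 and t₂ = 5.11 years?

S_s ≈ 37.6 mm

Secondary compression: S_s = C_α·H/(1+e_p)·log₁₀(t₂/t₁)
S_s = 0.035×3.4/(1+0.88)×log₁₀(5.11/1.3)
    = 0.0633 × 0.5945 = 0.03763 m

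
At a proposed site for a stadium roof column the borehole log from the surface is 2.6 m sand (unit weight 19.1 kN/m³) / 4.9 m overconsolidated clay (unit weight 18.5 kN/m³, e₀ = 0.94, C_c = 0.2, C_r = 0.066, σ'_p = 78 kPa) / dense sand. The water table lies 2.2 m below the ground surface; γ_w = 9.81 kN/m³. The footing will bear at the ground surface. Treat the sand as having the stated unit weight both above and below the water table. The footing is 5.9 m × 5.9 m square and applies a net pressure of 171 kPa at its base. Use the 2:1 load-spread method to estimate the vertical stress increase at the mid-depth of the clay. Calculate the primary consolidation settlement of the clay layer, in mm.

Mid-depth of clay below the ground surface: z = 2.6 + 4.9/2 = 5.05 m.
Total vertical stress at mid-clay: σ_v = 19.1×2.6 + 18.5×2.45 = 94.985 kPa.
Pore pressure: u = 9.81×(5.05 − 2.2) = 27.959 kPa.
Initial effective stress: σ'_0 = σ_v − u = 94.985 − 27.959 = 67.026 kPa.
Stress increase at mid-clay by the 2:1 spreading method:
Δσ = qBL/((B+z)(L+z)) = 171×5.9×5.9/((5.9+5.05)(5.9+5.05)) = 49.645 kPa
Final effective stress: σ'_f = 67.026 + 49.645 = 116.67 kPa.
σ'_f = 116.67 > σ'_p = 78 kPa, so the stress path crosses the preconsolidation pressure — recompression up to σ'_p, then virgin compression beyond:
S_c = H/(1+e₀)·[C_r·log₁₀(σ'_p/σ'_0) + C_c·log₁₀(σ'_f/σ'_p)]
    = 4.9/1.94 × [0.066×log₁₀(78/67.026) + 0.2×log₁₀(116.67/78)]
    = 2.5258 × [0.0043462 + 0.034973] = 0.09931 m

S_c ≈ 99.3 mm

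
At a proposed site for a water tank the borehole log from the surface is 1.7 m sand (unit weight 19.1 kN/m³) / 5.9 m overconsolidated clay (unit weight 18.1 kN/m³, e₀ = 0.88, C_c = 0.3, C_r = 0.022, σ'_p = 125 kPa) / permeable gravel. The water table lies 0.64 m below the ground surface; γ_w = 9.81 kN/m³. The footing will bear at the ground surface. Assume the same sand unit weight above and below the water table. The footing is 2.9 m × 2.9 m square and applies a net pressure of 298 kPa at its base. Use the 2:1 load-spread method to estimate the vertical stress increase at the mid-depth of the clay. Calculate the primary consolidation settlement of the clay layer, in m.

S_c ≈ 0.0199 m

Mid-depth of clay below the ground surface: z = 1.7 + 5.9/2 = 4.65 m.
Total vertical stress at mid-clay: σ_v = 19.1×1.7 + 18.1×2.95 = 85.865 kPa.
Pore pressure: u = 9.81×(4.65 − 0.64) = 39.338 kPa.
Initial effective stress: σ'_0 = σ_v − u = 85.865 − 39.338 = 46.527 kPa.
Stress increase at mid-clay by the 2:1 spreading method:
Δσ = qBL/((B+z)(L+z)) = 298×2.9×2.9/((2.9+4.65)(2.9+4.65)) = 43.966 kPa
Final effective stress: σ'_f = 46.527 + 43.966 = 90.493 kPa.
σ'_f = 90.493 ≤ σ'_p = 125 kPa, so the clay remains overconsolidated and only the recompression index applies:
S_c = C_r·H/(1+e₀)·log₁₀(σ'_f/σ'_0) = 0.022×5.9/1.88×log₁₀(90.493/46.527)
    = 0.069043 × 0.28891 = 0.01995 m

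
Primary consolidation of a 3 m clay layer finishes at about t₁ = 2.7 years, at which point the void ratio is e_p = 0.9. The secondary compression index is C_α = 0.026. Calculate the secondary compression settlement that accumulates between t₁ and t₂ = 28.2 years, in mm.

Secondary compression: S_s = C_α·H/(1+e_p)·log₁₀(t₂/t₁)
S_s = 0.026×3/(1+0.9)×log₁₀(28.2/2.7)
    = 0.04105 × 1.019 = 0.04183 m

S_s ≈ 41.8 mm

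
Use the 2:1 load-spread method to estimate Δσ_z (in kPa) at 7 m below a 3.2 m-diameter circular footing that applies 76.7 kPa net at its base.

Δσ_z ≈ 7.55 kPa

By the 2:1 method the load spreads at 1 horizontal : 2 vertical, so at depth z the loaded area has grown by z in each plan dimension:
Δσ ≈ qD²/(D+z)² = 76.7×3.2²/(3.2+7)² = 7.5491 kPa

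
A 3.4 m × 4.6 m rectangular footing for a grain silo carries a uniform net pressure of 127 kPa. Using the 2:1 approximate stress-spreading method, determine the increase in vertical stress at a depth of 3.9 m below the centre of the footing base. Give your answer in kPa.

Δσ_z ≈ 32 kPa

By the 2:1 method the load spreads at 1 horizontal : 2 vertical, so at depth z the loaded area has grown by z in each plan dimension:
Δσ = qBL/((B+z)(L+z)) = 127×3.4×4.6/((3.4+3.9)(4.6+3.9)) = 32.011 kPa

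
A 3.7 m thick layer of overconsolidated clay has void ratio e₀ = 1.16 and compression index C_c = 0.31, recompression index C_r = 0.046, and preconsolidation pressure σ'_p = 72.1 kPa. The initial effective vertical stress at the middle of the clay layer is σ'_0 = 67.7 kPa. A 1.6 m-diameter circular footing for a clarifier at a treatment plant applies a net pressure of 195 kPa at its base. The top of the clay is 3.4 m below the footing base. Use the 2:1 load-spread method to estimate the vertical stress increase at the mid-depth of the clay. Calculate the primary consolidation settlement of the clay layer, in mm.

Mid-depth of clay below the footing base: z = 3.4 + 3.7/2 = 5.25 m.
Stress increase at mid-clay by the 2:1 spreading method:
Δσ ≈ qD²/(D+z)² = 195×1.6²/(1.6+5.25)² = 10.639 kPa
Final effective stress: σ'_f = 67.7 + 10.639 = 78.339 kPa.
σ'_f = 78.339 > σ'_p = 72.1 kPa, so the stress path crosses the preconsolidation pressure — recompression up to σ'_p, then virgin compression beyond:
S_c = H/(1+e₀)·[C_r·log₁₀(σ'_p/σ'_0) + C_c·log₁₀(σ'_f/σ'_p)]
    = 3.7/2.16 × [0.046×log₁₀(72.1/67.7) + 0.31×log₁₀(78.339/72.1)]
    = 1.713 × [0.0012579 + 0.011173] = 0.02129 m

S_c ≈ 21.3 mm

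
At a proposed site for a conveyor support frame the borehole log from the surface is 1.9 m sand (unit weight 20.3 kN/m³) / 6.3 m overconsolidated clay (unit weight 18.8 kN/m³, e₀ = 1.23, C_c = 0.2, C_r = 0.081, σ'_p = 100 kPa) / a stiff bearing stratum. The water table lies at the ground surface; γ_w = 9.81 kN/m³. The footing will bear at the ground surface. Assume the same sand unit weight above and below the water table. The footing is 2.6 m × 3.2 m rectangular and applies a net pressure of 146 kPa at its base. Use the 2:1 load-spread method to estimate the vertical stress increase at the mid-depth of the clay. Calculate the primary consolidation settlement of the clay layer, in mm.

S_c ≈ 33.4 mm

Mid-depth of clay below the ground surface: z = 1.9 + 6.3/2 = 5.05 m.
Total vertical stress at mid-clay: σ_v = 20.3×1.9 + 18.8×3.15 = 97.79 kPa.
Pore pressure: u = 9.81×(5.05 − 0) = 49.541 kPa.
Initial effective stress: σ'_0 = σ_v − u = 97.79 − 49.541 = 48.249 kPa.
Stress increase at mid-clay by the 2:1 spreading method:
Δσ = qBL/((B+z)(L+z)) = 146×2.6×3.2/((2.6+5.05)(3.2+5.05)) = 19.247 kPa
Final effective stress: σ'_f = 48.249 + 19.247 = 67.496 kPa.
σ'_f = 67.496 ≤ σ'_p = 100 kPa, so the clay remains overconsolidated and only the recompression index applies:
S_c = C_r·H/(1+e₀)·log₁₀(σ'_f/σ'_0) = 0.081×6.3/2.23×log₁₀(67.496/48.249)
    = 0.22883 × 0.14579 = 0.03336 m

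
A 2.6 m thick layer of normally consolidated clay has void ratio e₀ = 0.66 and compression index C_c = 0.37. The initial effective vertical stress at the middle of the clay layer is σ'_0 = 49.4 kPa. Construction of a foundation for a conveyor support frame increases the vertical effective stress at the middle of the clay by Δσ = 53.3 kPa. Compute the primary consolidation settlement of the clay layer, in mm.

Final effective stress: σ'_f = σ'_0 + Δσ = 49.4 + 53.3 = 102.7 kPa.
Normally consolidated clay, so the full stress increment lies on the virgin compression line:
S_c = C_c·H/(1+e₀)·log₁₀(σ'_f/σ'_0) = 0.37×2.6/(1+0.66)×log₁₀(102.7/49.4)
    = 0.57952 × 0.31784 = 0.1842 m

S_c ≈ 184 mm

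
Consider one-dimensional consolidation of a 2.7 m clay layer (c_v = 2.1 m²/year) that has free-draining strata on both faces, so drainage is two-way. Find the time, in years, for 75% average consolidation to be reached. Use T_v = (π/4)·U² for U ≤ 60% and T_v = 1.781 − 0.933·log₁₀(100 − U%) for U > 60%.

Drainage path length: H_d = H/2 = 1.35 m (double drainage).
U > 60%: T_v = 1.781 − 0.933·log₁₀(100 − 75) = 0.47672.
t = T_v·H_d²/c_v = 0.47672×1.35²/2.1 = 0.4137 years.

t ≈ 0.414 years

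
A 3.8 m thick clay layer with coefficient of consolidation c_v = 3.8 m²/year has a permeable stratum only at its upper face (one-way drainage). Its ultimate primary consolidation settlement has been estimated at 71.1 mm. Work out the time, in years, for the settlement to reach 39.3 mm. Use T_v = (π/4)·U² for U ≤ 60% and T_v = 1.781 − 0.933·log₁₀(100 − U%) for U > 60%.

t ≈ 0.912 years

Drainage path length: H_d = H = 3.8 m (single drainage).
U = S(t)/S_ult = 39.3/71.1 = 0.5527.
U ≤ 60%: T_v = (π/4)·U² = (π/4)×0.55274² = 0.23996.
t = T_v·H_d²/c_v = 0.23996×3.8²/3.8 = 0.9118 years.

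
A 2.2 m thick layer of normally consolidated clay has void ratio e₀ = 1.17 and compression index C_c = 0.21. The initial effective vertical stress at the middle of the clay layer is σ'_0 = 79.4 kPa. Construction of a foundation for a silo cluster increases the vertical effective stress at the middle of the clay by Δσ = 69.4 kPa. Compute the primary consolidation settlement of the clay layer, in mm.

Final effective stress: σ'_f = σ'_0 + Δσ = 79.4 + 69.4 = 148.8 kPa.
Normally consolidated clay, so the full stress increment lies on the virgin compression line:
S_c = C_c·H/(1+e₀)·log₁₀(σ'_f/σ'_0) = 0.21×2.2/(1+1.17)×log₁₀(148.8/79.4)
    = 0.2129 × 0.27278 = 0.05807 m

S_c ≈ 58.1 mm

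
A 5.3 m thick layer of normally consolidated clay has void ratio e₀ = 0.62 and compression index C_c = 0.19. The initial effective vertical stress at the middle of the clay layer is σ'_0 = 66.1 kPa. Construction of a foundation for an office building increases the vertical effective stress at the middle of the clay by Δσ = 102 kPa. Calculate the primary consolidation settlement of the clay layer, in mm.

S_c ≈ 252 mm

Final effective stress: σ'_f = σ'_0 + Δσ = 66.1 + 102 = 168.1 kPa.
Normally consolidated clay, so the full stress increment lies on the virgin compression line:
S_c = C_c·H/(1+e₀)·log₁₀(σ'_f/σ'_0) = 0.19×5.3/(1+0.62)×log₁₀(168.1/66.1)
    = 0.6216 × 0.40537 = 0.252 m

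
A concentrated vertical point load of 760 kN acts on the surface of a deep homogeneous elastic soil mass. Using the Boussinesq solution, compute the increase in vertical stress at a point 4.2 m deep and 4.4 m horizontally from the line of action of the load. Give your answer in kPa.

Δσ_z ≈ 3.23 kPa

Boussinesq vertical stress below a point load on an elastic half-space:
Δσ_z = 3P/(2πz²) · [1 + (r/z)²]^(−5/2)
r/z = 4.4/4.2 = 1.0476; [1+(r/z)²]^(−5/2) = 0.15694.
Δσ_z = 3×760/(2π×4.2²) × 0.15694 = 20.571 × 0.15694 = 3.228 kPa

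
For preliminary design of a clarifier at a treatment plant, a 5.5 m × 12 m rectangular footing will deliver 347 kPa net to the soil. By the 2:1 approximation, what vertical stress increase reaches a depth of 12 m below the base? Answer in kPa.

By the 2:1 method the load spreads at 1 horizontal : 2 vertical, so at depth z the loaded area has grown by z in each plan dimension:
Δσ = qBL/((B+z)(L+z)) = 347×5.5×12/((5.5+12)(12+12)) = 54.529 kPa

Δσ_z ≈ 54.5 kPa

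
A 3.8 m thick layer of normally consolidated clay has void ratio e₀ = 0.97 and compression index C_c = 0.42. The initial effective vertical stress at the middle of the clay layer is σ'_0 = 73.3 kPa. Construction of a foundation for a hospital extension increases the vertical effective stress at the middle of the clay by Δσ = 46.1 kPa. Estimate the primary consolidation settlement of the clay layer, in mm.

Final effective stress: σ'_f = σ'_0 + Δσ = 73.3 + 46.1 = 119.4 kPa.
Normally consolidated clay, so the full stress increment lies on the virgin compression line:
S_c = C_c·H/(1+e₀)·log₁₀(σ'_f/σ'_0) = 0.42×3.8/(1+0.97)×log₁₀(119.4/73.3)
    = 0.81015 × 0.2119 = 0.1717 m

S_c ≈ 172 mm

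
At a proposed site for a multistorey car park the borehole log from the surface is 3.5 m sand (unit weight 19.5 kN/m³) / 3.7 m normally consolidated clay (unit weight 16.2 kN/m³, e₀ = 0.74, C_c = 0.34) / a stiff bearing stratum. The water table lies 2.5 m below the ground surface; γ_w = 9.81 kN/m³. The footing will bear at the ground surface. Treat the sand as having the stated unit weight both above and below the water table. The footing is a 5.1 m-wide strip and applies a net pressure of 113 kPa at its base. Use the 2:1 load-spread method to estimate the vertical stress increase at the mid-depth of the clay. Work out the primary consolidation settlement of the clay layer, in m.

S_c ≈ 0.182 m

Mid-depth of clay below the ground surface: z = 3.5 + 3.7/2 = 5.35 m.
Total vertical stress at mid-clay: σ_v = 19.5×3.5 + 16.2×1.85 = 98.22 kPa.
Pore pressure: u = 9.81×(5.35 − 2.5) = 27.959 kPa.
Initial effective stress: σ'_0 = σ_v − u = 98.22 − 27.959 = 70.261 kPa.
Stress increase at mid-clay by the 2:1 spreading method:
Δσ = qB/(B+z) = 113×5.1/(5.1+5.35) = 55.148 kPa
Final effective stress: σ'_f = σ'_0 + Δσ = 70.261 + 55.148 = 125.41 kPa.
Normally consolidated clay, so the full stress increment lies on the virgin compression line:
S_c = C_c·H/(1+e₀)·log₁₀(σ'_f/σ'_0) = 0.34×3.7/(1+0.74)×log₁₀(125.41/70.261)
    = 0.72299 × 0.25162 = 0.1819 m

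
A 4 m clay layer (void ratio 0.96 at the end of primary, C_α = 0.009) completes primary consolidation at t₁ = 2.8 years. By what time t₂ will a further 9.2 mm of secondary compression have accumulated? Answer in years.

t₂ ≈ 8.87 years

S_s = C_α·H/(1+e_p)·log₁₀(t₂/t₁) ⇒ log₁₀(t₂/t₁) = S_s·(1+e_p)/(C_α·H).
log₁₀(t₂/t₁) = 0.0092 × (1+0.96) / (0.009×4) = 0.5009
t₂ = t₁ × 10^0.5009 = 2.8 × 3.169 = 8.873 years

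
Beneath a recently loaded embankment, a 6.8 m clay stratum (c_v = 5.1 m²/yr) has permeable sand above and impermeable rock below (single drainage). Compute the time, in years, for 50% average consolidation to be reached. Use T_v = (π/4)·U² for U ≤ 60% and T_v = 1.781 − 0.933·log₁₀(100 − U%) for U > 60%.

Drainage path length: H_d = H = 6.8 m (single drainage).
U ≤ 60%: T_v = (π/4)·U² = (π/4)×0.5² = 0.19635.
t = T_v·H_d²/c_v = 0.19635×6.8²/5.1 = 1.78 years.

t ≈ 1.78 years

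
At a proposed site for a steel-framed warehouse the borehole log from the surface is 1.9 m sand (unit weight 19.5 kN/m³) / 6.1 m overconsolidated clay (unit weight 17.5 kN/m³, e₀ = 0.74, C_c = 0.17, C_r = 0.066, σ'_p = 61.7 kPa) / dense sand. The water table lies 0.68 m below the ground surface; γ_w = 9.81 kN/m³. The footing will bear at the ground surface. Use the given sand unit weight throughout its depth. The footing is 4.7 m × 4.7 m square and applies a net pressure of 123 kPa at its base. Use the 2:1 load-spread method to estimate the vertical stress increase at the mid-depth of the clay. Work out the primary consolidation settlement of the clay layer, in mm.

Mid-depth of clay below the ground surface: z = 1.9 + 6.1/2 = 4.95 m.
Total vertical stress at mid-clay: σ_v = 19.5×1.9 + 17.5×3.05 = 90.425 kPa.
Pore pressure: u = 9.81×(4.95 − 0.68) = 41.889 kPa.
Initial effective stress: σ'_0 = σ_v − u = 90.425 − 41.889 = 48.536 kPa.
Stress increase at mid-clay by the 2:1 spreading method:
Δσ = qBL/((B+z)(L+z)) = 123×4.7×4.7/((4.7+4.95)(4.7+4.95)) = 29.177 kPa
Final effective stress: σ'_f = 48.536 + 29.177 = 77.713 kPa.
σ'_f = 77.713 > σ'_p = 61.7 kPa, so the stress path crosses the preconsolidation pressure — recompression up to σ'_p, then virgin compression beyond:
S_c = H/(1+e₀)·[C_r·log₁₀(σ'_p/σ'_0) + C_c·log₁₀(σ'_f/σ'_p)]
    = 6.1/1.74 × [0.066×log₁₀(61.7/48.536) + 0.17×log₁₀(77.713/61.7)]
    = 3.5057 × [0.0068786 + 0.017035] = 0.08383 m

S_c ≈ 83.8 mm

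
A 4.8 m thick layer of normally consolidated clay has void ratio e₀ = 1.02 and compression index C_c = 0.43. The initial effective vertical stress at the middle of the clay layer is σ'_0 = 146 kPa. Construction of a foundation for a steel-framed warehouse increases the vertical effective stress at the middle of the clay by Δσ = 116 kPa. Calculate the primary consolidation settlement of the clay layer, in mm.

S_c ≈ 259 mm

Final effective stress: σ'_f = σ'_0 + Δσ = 146 + 116 = 262 kPa.
Normally consolidated clay, so the full stress increment lies on the virgin compression line:
S_c = C_c·H/(1+e₀)·log₁₀(σ'_f/σ'_0) = 0.43×4.8/(1+1.02)×log₁₀(262/146)
    = 1.0218 × 0.25395 = 0.2595 m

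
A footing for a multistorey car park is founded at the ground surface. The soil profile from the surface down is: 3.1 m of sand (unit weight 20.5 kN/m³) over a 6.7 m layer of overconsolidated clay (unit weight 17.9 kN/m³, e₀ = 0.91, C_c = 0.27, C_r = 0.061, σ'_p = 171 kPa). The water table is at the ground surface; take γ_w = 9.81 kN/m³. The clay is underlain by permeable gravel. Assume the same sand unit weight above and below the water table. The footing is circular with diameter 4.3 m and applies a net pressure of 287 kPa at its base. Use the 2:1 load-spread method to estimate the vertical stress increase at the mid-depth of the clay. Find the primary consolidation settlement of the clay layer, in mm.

Mid-depth of clay below the ground surface: z = 3.1 + 6.7/2 = 6.45 m.
Total vertical stress at mid-clay: σ_v = 20.5×3.1 + 17.9×3.35 = 123.52 kPa.
Pore pressure: u = 9.81×(6.45 − 0) = 63.275 kPa.
Initial effective stress: σ'_0 = σ_v − u = 123.52 − 63.275 = 60.245 kPa.
Stress increase at mid-clay by the 2:1 spreading method:
Δσ ≈ qD²/(D+z)² = 287×4.3²/(4.3+6.45)² = 45.92 kPa
Final effective stress: σ'_f = 60.245 + 45.92 = 106.16 kPa.
σ'_f = 106.16 ≤ σ'_p = 171 kPa, so the clay remains overconsolidated and only the recompression index applies:
S_c = C_r·H/(1+e₀)·log₁₀(σ'_f/σ'_0) = 0.061×6.7/1.91×log₁₀(106.16/60.245)
    = 0.21398 × 0.24604 = 0.05265 m

S_c ≈ 52.6 mm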